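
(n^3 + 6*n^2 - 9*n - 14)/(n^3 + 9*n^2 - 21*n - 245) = (n^2 - n - 2)/(n^2 + 2*n - 35)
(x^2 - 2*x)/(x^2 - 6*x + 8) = x/(x - 4)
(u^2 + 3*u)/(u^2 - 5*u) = (u + 3)/(u - 5)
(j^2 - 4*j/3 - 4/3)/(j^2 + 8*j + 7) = (3*j^2 - 4*j - 4)/(3*(j^2 + 8*j + 7))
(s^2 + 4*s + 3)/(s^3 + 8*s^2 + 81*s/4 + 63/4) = 4*(s + 1)/(4*s^2 + 20*s + 21)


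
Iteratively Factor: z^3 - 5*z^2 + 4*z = (z)*(z^2 - 5*z + 4) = z*(z - 1)*(z - 4)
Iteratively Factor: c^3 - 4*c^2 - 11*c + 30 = (c - 2)*(c^2 - 2*c - 15) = (c - 5)*(c - 2)*(c + 3)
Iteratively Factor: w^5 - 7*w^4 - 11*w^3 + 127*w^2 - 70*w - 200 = (w - 2)*(w^4 - 5*w^3 - 21*w^2 + 85*w + 100) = (w - 5)*(w - 2)*(w^3 - 21*w - 20) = (w - 5)*(w - 2)*(w + 1)*(w^2 - w - 20) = (w - 5)*(w - 2)*(w + 1)*(w + 4)*(w - 5)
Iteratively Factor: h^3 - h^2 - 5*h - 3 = (h - 3)*(h^2 + 2*h + 1) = (h - 3)*(h + 1)*(h + 1)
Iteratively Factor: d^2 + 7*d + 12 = (d + 3)*(d + 4)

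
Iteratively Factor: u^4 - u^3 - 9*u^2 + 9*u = (u)*(u^3 - u^2 - 9*u + 9) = u*(u + 3)*(u^2 - 4*u + 3) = u*(u - 3)*(u + 3)*(u - 1)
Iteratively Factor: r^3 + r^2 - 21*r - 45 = (r - 5)*(r^2 + 6*r + 9) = (r - 5)*(r + 3)*(r + 3)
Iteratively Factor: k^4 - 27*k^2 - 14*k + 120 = (k - 2)*(k^3 + 2*k^2 - 23*k - 60) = (k - 5)*(k - 2)*(k^2 + 7*k + 12) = (k - 5)*(k - 2)*(k + 4)*(k + 3)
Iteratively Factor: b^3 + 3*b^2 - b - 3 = (b + 3)*(b^2 - 1) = (b + 1)*(b + 3)*(b - 1)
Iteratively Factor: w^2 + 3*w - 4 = (w - 1)*(w + 4)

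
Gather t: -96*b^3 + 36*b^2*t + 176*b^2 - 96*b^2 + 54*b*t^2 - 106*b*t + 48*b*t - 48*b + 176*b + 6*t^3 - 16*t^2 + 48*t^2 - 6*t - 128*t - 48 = -96*b^3 + 80*b^2 + 128*b + 6*t^3 + t^2*(54*b + 32) + t*(36*b^2 - 58*b - 134) - 48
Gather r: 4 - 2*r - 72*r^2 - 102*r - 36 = -72*r^2 - 104*r - 32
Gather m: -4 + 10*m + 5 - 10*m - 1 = 0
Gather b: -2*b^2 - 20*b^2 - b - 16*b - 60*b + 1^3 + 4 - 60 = -22*b^2 - 77*b - 55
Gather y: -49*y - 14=-49*y - 14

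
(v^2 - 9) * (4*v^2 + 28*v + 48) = 4*v^4 + 28*v^3 + 12*v^2 - 252*v - 432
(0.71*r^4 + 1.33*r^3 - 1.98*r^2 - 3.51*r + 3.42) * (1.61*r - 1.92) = 1.1431*r^5 + 0.7781*r^4 - 5.7414*r^3 - 1.8495*r^2 + 12.2454*r - 6.5664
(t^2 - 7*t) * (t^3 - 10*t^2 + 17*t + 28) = t^5 - 17*t^4 + 87*t^3 - 91*t^2 - 196*t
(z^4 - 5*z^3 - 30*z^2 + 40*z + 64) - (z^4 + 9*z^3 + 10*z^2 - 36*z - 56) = -14*z^3 - 40*z^2 + 76*z + 120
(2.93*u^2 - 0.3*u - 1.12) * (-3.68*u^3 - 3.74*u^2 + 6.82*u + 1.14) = -10.7824*u^5 - 9.8542*u^4 + 25.2262*u^3 + 5.483*u^2 - 7.9804*u - 1.2768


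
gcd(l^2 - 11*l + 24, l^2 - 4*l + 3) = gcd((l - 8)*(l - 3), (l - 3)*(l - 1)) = l - 3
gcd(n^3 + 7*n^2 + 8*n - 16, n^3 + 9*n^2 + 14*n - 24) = n^2 + 3*n - 4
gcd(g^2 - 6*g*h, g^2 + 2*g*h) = g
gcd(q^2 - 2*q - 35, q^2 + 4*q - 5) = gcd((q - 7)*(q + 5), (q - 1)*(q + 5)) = q + 5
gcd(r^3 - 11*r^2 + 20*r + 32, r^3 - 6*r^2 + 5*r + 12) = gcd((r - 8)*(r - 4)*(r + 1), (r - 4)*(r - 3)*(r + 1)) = r^2 - 3*r - 4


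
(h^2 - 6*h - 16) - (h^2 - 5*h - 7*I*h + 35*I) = -h + 7*I*h - 16 - 35*I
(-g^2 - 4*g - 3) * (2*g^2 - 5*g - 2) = -2*g^4 - 3*g^3 + 16*g^2 + 23*g + 6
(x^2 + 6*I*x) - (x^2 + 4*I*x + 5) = 2*I*x - 5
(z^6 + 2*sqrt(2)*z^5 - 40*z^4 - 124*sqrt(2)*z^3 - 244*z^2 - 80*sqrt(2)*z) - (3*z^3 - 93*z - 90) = z^6 + 2*sqrt(2)*z^5 - 40*z^4 - 124*sqrt(2)*z^3 - 3*z^3 - 244*z^2 - 80*sqrt(2)*z + 93*z + 90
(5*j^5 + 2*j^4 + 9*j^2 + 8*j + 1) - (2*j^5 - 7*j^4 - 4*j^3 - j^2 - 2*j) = 3*j^5 + 9*j^4 + 4*j^3 + 10*j^2 + 10*j + 1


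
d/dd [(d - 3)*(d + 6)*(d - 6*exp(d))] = -6*d^2*exp(d) + 3*d^2 - 30*d*exp(d) + 6*d + 90*exp(d) - 18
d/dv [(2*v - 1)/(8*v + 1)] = 10/(8*v + 1)^2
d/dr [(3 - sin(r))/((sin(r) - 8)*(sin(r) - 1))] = (sin(r)^2 - 6*sin(r) + 19)*cos(r)/((sin(r) - 8)^2*(sin(r) - 1)^2)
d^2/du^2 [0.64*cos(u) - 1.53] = -0.64*cos(u)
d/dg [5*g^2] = 10*g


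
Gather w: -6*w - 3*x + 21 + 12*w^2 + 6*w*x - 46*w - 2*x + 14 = 12*w^2 + w*(6*x - 52) - 5*x + 35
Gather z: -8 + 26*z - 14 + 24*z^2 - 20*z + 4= 24*z^2 + 6*z - 18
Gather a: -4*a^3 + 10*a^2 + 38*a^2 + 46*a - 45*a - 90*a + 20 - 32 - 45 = -4*a^3 + 48*a^2 - 89*a - 57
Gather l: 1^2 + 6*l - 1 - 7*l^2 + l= -7*l^2 + 7*l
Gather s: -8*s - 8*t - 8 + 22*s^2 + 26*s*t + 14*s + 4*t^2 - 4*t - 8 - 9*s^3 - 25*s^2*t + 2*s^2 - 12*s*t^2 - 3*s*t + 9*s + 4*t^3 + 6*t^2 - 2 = -9*s^3 + s^2*(24 - 25*t) + s*(-12*t^2 + 23*t + 15) + 4*t^3 + 10*t^2 - 12*t - 18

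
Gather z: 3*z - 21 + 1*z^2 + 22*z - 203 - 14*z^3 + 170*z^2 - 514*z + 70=-14*z^3 + 171*z^2 - 489*z - 154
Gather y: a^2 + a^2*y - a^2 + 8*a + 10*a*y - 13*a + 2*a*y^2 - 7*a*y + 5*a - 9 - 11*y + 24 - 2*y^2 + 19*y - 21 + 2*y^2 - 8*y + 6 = 2*a*y^2 + y*(a^2 + 3*a)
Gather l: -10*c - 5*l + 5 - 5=-10*c - 5*l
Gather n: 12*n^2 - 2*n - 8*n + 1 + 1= 12*n^2 - 10*n + 2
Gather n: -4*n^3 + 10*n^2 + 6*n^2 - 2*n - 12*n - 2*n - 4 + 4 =-4*n^3 + 16*n^2 - 16*n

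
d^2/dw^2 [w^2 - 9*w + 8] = 2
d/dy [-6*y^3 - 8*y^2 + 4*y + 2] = -18*y^2 - 16*y + 4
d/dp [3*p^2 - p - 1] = 6*p - 1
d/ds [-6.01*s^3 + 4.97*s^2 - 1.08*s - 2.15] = -18.03*s^2 + 9.94*s - 1.08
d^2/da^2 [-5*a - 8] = 0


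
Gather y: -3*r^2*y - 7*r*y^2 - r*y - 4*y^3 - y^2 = -4*y^3 + y^2*(-7*r - 1) + y*(-3*r^2 - r)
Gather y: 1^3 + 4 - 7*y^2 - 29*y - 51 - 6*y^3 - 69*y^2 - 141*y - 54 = -6*y^3 - 76*y^2 - 170*y - 100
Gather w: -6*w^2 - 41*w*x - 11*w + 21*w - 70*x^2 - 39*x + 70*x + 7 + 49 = -6*w^2 + w*(10 - 41*x) - 70*x^2 + 31*x + 56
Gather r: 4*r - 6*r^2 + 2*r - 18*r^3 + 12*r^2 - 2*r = -18*r^3 + 6*r^2 + 4*r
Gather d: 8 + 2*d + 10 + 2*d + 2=4*d + 20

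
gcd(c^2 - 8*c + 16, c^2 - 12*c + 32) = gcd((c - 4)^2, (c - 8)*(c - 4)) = c - 4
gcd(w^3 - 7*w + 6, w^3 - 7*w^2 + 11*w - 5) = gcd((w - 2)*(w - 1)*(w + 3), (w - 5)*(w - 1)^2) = w - 1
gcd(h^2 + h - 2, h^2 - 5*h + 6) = 1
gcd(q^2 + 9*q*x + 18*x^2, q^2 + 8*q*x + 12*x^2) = q + 6*x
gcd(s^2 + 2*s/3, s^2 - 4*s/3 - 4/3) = s + 2/3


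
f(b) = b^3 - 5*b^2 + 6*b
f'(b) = 3*b^2 - 10*b + 6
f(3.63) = 3.73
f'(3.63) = 9.23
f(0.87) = 2.09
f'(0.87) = -0.43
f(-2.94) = -86.27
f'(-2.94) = 61.33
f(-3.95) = -163.34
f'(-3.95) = 92.31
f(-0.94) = -10.89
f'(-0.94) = 18.05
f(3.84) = 5.94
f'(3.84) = 11.84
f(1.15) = 1.81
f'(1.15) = -1.53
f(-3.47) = -122.81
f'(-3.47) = 76.82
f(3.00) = 0.00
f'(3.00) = 3.00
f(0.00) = 0.00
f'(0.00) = 6.00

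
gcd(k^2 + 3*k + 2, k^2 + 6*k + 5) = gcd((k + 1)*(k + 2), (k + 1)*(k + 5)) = k + 1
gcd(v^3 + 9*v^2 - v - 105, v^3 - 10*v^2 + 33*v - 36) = v - 3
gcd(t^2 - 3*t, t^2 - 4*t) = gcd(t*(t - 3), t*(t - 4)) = t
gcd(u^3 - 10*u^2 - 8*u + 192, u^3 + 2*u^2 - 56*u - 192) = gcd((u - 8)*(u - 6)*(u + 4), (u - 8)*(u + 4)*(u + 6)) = u^2 - 4*u - 32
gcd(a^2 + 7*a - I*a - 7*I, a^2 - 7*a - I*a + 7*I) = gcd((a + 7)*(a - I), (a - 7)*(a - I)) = a - I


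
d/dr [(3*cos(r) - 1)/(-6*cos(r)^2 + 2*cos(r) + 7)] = (-18*cos(r)^2 + 12*cos(r) - 23)*sin(r)/(6*sin(r)^2 + 2*cos(r) + 1)^2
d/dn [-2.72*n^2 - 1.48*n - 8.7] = -5.44*n - 1.48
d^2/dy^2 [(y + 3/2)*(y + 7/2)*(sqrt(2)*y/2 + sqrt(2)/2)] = 3*sqrt(2)*(y + 2)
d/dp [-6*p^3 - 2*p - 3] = -18*p^2 - 2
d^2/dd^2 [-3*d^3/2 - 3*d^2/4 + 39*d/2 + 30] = -9*d - 3/2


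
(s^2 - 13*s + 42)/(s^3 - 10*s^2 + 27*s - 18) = (s - 7)/(s^2 - 4*s + 3)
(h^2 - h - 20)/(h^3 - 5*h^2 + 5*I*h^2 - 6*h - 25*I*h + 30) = (h + 4)/(h^2 + 5*I*h - 6)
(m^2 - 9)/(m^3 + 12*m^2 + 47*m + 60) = (m - 3)/(m^2 + 9*m + 20)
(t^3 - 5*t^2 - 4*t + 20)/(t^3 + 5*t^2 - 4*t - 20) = (t - 5)/(t + 5)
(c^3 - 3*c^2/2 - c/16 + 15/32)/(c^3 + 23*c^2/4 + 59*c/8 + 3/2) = (32*c^3 - 48*c^2 - 2*c + 15)/(4*(8*c^3 + 46*c^2 + 59*c + 12))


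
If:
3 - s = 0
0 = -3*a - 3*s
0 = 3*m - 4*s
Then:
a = -3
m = 4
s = 3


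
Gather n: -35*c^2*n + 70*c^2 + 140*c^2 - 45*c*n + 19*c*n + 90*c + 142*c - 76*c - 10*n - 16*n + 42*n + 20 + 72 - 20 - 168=210*c^2 + 156*c + n*(-35*c^2 - 26*c + 16) - 96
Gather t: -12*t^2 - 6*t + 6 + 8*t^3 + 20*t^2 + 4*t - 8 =8*t^3 + 8*t^2 - 2*t - 2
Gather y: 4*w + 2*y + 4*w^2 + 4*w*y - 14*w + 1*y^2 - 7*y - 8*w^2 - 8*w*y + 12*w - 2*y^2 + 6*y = -4*w^2 + 2*w - y^2 + y*(1 - 4*w)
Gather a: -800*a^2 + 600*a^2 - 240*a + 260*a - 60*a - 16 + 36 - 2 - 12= -200*a^2 - 40*a + 6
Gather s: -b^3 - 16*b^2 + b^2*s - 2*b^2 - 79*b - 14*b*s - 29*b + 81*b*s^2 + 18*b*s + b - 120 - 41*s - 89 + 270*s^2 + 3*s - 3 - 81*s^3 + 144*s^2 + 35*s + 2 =-b^3 - 18*b^2 - 107*b - 81*s^3 + s^2*(81*b + 414) + s*(b^2 + 4*b - 3) - 210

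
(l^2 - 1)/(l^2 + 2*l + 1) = (l - 1)/(l + 1)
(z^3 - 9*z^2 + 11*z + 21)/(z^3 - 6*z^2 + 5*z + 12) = (z - 7)/(z - 4)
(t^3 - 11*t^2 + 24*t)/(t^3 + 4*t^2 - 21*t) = (t - 8)/(t + 7)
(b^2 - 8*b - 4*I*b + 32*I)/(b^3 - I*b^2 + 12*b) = (b - 8)/(b*(b + 3*I))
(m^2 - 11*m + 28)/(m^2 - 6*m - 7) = (m - 4)/(m + 1)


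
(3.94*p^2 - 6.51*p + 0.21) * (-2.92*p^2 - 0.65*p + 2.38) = -11.5048*p^4 + 16.4482*p^3 + 12.9955*p^2 - 15.6303*p + 0.4998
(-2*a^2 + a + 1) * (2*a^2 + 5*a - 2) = -4*a^4 - 8*a^3 + 11*a^2 + 3*a - 2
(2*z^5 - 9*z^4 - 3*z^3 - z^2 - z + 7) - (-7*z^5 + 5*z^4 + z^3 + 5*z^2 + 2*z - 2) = 9*z^5 - 14*z^4 - 4*z^3 - 6*z^2 - 3*z + 9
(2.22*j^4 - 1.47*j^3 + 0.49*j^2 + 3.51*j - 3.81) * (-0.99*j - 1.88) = -2.1978*j^5 - 2.7183*j^4 + 2.2785*j^3 - 4.3961*j^2 - 2.8269*j + 7.1628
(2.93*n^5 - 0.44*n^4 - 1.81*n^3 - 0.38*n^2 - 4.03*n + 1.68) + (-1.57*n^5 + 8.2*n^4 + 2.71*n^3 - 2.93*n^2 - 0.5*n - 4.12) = 1.36*n^5 + 7.76*n^4 + 0.9*n^3 - 3.31*n^2 - 4.53*n - 2.44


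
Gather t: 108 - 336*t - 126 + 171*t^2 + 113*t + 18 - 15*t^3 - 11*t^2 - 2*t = -15*t^3 + 160*t^2 - 225*t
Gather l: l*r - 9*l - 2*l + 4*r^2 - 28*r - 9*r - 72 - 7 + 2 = l*(r - 11) + 4*r^2 - 37*r - 77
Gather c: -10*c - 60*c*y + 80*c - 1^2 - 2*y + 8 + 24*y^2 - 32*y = c*(70 - 60*y) + 24*y^2 - 34*y + 7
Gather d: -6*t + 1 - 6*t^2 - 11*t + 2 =-6*t^2 - 17*t + 3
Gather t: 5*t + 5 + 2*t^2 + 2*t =2*t^2 + 7*t + 5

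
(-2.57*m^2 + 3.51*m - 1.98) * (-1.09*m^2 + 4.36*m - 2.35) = 2.8013*m^4 - 15.0311*m^3 + 23.5013*m^2 - 16.8813*m + 4.653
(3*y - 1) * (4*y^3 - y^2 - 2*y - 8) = 12*y^4 - 7*y^3 - 5*y^2 - 22*y + 8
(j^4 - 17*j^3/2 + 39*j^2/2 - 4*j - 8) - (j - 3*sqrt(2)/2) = j^4 - 17*j^3/2 + 39*j^2/2 - 5*j - 8 + 3*sqrt(2)/2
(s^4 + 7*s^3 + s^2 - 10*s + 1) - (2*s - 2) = s^4 + 7*s^3 + s^2 - 12*s + 3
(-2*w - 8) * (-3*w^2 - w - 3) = 6*w^3 + 26*w^2 + 14*w + 24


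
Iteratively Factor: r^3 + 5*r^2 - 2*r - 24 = (r + 3)*(r^2 + 2*r - 8) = (r - 2)*(r + 3)*(r + 4)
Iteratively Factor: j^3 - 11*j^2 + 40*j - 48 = (j - 3)*(j^2 - 8*j + 16) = (j - 4)*(j - 3)*(j - 4)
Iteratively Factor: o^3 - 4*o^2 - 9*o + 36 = (o + 3)*(o^2 - 7*o + 12) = (o - 3)*(o + 3)*(o - 4)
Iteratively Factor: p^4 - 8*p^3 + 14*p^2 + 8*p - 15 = (p - 3)*(p^3 - 5*p^2 - p + 5) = (p - 5)*(p - 3)*(p^2 - 1) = (p - 5)*(p - 3)*(p - 1)*(p + 1)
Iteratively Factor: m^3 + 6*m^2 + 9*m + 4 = (m + 4)*(m^2 + 2*m + 1) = (m + 1)*(m + 4)*(m + 1)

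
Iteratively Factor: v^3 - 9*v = (v + 3)*(v^2 - 3*v) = (v - 3)*(v + 3)*(v)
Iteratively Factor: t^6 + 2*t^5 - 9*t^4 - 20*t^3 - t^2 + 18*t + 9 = (t + 1)*(t^5 + t^4 - 10*t^3 - 10*t^2 + 9*t + 9) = (t - 3)*(t + 1)*(t^4 + 4*t^3 + 2*t^2 - 4*t - 3) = (t - 3)*(t + 1)^2*(t^3 + 3*t^2 - t - 3) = (t - 3)*(t + 1)^3*(t^2 + 2*t - 3) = (t - 3)*(t + 1)^3*(t + 3)*(t - 1)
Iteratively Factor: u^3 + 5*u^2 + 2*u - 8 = (u + 2)*(u^2 + 3*u - 4) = (u + 2)*(u + 4)*(u - 1)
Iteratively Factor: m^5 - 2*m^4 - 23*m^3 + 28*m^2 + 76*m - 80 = (m - 2)*(m^4 - 23*m^2 - 18*m + 40) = (m - 2)*(m - 1)*(m^3 + m^2 - 22*m - 40) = (m - 5)*(m - 2)*(m - 1)*(m^2 + 6*m + 8) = (m - 5)*(m - 2)*(m - 1)*(m + 4)*(m + 2)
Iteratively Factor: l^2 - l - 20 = (l - 5)*(l + 4)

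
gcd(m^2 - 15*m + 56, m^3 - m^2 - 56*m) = m - 8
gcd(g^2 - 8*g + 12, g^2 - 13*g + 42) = g - 6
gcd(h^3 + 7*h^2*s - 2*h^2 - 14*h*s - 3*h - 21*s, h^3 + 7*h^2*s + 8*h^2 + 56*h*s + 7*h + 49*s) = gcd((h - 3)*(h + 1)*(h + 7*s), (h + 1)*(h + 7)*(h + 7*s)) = h^2 + 7*h*s + h + 7*s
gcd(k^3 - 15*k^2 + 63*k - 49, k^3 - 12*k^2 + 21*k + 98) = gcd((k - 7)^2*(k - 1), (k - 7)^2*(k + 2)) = k^2 - 14*k + 49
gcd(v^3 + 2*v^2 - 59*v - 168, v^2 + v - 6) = v + 3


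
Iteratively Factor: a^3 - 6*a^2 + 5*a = (a - 1)*(a^2 - 5*a) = (a - 5)*(a - 1)*(a)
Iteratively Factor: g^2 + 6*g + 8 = (g + 4)*(g + 2)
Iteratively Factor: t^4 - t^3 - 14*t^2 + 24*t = (t - 3)*(t^3 + 2*t^2 - 8*t) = (t - 3)*(t + 4)*(t^2 - 2*t) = (t - 3)*(t - 2)*(t + 4)*(t)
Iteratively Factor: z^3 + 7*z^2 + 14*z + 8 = (z + 2)*(z^2 + 5*z + 4) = (z + 1)*(z + 2)*(z + 4)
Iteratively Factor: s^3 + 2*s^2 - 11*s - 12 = (s + 1)*(s^2 + s - 12) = (s - 3)*(s + 1)*(s + 4)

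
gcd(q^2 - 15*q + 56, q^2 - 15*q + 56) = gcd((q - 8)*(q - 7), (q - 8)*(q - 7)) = q^2 - 15*q + 56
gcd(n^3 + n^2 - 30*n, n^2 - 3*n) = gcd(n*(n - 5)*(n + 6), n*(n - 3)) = n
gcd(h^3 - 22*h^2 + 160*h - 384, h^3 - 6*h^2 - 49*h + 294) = h - 6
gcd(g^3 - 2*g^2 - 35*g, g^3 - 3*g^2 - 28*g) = g^2 - 7*g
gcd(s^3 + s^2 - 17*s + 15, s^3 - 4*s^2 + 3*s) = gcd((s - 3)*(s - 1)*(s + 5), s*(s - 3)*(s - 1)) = s^2 - 4*s + 3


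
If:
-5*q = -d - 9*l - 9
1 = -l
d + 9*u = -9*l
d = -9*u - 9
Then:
No Solution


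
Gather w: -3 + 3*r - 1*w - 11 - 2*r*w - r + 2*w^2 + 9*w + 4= 2*r + 2*w^2 + w*(8 - 2*r) - 10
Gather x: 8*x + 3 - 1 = 8*x + 2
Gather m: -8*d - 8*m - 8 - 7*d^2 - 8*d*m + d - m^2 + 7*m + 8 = -7*d^2 - 7*d - m^2 + m*(-8*d - 1)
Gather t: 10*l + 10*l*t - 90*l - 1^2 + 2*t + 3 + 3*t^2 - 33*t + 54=-80*l + 3*t^2 + t*(10*l - 31) + 56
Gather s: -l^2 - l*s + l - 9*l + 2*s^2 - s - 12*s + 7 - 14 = -l^2 - 8*l + 2*s^2 + s*(-l - 13) - 7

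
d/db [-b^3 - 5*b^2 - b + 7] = -3*b^2 - 10*b - 1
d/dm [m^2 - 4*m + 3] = 2*m - 4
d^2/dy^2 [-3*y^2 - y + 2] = -6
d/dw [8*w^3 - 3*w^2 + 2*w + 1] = 24*w^2 - 6*w + 2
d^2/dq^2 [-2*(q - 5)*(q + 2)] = -4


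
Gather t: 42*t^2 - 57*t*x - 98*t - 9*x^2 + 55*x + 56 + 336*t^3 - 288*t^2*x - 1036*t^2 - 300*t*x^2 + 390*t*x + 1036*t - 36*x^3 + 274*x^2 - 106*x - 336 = 336*t^3 + t^2*(-288*x - 994) + t*(-300*x^2 + 333*x + 938) - 36*x^3 + 265*x^2 - 51*x - 280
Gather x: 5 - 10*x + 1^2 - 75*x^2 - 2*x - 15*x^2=-90*x^2 - 12*x + 6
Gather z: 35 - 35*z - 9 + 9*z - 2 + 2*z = 24 - 24*z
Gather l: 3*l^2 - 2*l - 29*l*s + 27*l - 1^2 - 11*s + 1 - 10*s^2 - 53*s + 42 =3*l^2 + l*(25 - 29*s) - 10*s^2 - 64*s + 42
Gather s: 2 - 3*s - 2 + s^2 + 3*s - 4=s^2 - 4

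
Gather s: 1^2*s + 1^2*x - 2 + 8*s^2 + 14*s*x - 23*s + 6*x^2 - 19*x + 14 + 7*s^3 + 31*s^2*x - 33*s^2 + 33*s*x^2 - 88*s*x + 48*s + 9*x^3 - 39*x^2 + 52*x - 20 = 7*s^3 + s^2*(31*x - 25) + s*(33*x^2 - 74*x + 26) + 9*x^3 - 33*x^2 + 34*x - 8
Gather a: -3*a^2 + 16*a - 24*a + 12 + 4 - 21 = -3*a^2 - 8*a - 5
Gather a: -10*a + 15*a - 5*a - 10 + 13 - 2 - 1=0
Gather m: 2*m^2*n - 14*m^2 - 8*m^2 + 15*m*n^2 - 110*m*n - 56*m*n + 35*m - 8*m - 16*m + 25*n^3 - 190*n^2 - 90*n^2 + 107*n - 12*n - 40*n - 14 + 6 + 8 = m^2*(2*n - 22) + m*(15*n^2 - 166*n + 11) + 25*n^3 - 280*n^2 + 55*n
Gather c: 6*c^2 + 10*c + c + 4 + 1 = 6*c^2 + 11*c + 5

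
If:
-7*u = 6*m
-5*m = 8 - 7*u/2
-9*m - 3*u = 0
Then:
No Solution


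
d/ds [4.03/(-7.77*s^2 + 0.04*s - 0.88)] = (62.6262*s - 0.1612)/(7.77*s^2 - 0.04*s + 0.88)^2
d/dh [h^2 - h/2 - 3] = 2*h - 1/2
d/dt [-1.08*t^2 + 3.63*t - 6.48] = 3.63 - 2.16*t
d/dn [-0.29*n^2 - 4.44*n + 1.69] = -0.58*n - 4.44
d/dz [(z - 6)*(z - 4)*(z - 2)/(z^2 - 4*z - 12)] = (z^2 + 4*z - 20)/(z^2 + 4*z + 4)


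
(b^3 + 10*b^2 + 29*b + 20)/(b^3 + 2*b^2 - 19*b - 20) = (b + 4)/(b - 4)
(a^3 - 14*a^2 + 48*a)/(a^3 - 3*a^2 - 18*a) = (a - 8)/(a + 3)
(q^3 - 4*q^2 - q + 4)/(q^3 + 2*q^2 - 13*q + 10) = (q^2 - 3*q - 4)/(q^2 + 3*q - 10)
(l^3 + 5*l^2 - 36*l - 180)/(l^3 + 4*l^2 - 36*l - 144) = (l + 5)/(l + 4)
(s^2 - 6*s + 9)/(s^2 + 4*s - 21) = (s - 3)/(s + 7)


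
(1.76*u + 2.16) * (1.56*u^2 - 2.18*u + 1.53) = 2.7456*u^3 - 0.4672*u^2 - 2.016*u + 3.3048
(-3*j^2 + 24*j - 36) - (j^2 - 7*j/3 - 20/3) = -4*j^2 + 79*j/3 - 88/3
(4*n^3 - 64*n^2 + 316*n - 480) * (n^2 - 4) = 4*n^5 - 64*n^4 + 300*n^3 - 224*n^2 - 1264*n + 1920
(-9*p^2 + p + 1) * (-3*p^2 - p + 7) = 27*p^4 + 6*p^3 - 67*p^2 + 6*p + 7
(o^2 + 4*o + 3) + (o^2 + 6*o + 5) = 2*o^2 + 10*o + 8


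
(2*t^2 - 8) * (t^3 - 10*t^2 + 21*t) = 2*t^5 - 20*t^4 + 34*t^3 + 80*t^2 - 168*t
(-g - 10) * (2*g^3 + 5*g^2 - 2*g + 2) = -2*g^4 - 25*g^3 - 48*g^2 + 18*g - 20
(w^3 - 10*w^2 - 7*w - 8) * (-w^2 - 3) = -w^5 + 10*w^4 + 4*w^3 + 38*w^2 + 21*w + 24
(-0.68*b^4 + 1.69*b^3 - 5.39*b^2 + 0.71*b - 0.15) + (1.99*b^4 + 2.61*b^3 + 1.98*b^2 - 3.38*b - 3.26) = 1.31*b^4 + 4.3*b^3 - 3.41*b^2 - 2.67*b - 3.41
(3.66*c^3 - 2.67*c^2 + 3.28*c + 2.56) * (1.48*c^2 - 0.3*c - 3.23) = 5.4168*c^5 - 5.0496*c^4 - 6.1664*c^3 + 11.4289*c^2 - 11.3624*c - 8.2688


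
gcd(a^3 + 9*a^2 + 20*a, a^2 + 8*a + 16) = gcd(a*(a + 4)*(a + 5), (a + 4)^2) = a + 4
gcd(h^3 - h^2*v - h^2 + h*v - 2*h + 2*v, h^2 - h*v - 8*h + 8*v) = -h + v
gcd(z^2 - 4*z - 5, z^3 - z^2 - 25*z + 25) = z - 5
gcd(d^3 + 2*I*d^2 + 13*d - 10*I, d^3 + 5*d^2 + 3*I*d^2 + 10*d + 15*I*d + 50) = d^2 + 3*I*d + 10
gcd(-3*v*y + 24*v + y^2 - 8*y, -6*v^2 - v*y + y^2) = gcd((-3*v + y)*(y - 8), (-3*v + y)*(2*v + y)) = -3*v + y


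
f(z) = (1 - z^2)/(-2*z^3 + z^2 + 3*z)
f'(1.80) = -1.95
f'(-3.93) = -0.03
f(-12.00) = -0.04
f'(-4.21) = -0.02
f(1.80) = 0.74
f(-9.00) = -0.05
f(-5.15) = -0.09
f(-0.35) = -1.04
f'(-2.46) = -0.07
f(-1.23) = -0.33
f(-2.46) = -0.18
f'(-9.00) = -0.00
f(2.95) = 0.23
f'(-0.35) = -2.77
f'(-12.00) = 0.00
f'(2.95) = -0.12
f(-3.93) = -0.12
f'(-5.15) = -0.02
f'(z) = -2*z/(-2*z^3 + z^2 + 3*z) + (1 - z^2)*(6*z^2 - 2*z - 3)/(-2*z^3 + z^2 + 3*z)^2 = (-2*z^2 + 4*z - 3)/(z^2*(4*z^2 - 12*z + 9))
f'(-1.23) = -0.24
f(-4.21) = -0.11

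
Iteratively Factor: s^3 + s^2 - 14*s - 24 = (s + 3)*(s^2 - 2*s - 8) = (s - 4)*(s + 3)*(s + 2)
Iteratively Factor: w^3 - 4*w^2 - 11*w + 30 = (w - 5)*(w^2 + w - 6) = (w - 5)*(w - 2)*(w + 3)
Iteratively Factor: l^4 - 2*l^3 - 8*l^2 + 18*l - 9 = (l + 3)*(l^3 - 5*l^2 + 7*l - 3) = (l - 1)*(l + 3)*(l^2 - 4*l + 3) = (l - 1)^2*(l + 3)*(l - 3)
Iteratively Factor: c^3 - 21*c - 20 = (c - 5)*(c^2 + 5*c + 4) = (c - 5)*(c + 1)*(c + 4)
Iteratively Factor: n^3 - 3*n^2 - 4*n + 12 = (n - 3)*(n^2 - 4) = (n - 3)*(n - 2)*(n + 2)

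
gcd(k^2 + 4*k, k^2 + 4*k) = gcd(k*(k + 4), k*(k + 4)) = k^2 + 4*k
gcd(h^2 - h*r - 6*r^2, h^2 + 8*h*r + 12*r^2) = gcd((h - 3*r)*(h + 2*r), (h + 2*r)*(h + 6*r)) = h + 2*r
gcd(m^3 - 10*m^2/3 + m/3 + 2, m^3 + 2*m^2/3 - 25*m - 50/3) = m + 2/3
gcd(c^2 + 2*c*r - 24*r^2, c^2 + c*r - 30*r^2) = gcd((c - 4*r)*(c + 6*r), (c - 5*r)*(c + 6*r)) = c + 6*r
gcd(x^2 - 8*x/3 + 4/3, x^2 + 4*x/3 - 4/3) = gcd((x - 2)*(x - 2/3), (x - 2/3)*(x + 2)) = x - 2/3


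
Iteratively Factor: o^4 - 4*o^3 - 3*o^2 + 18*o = (o - 3)*(o^3 - o^2 - 6*o) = (o - 3)*(o + 2)*(o^2 - 3*o) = o*(o - 3)*(o + 2)*(o - 3)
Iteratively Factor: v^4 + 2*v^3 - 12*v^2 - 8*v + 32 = (v + 2)*(v^3 - 12*v + 16) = (v - 2)*(v + 2)*(v^2 + 2*v - 8) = (v - 2)^2*(v + 2)*(v + 4)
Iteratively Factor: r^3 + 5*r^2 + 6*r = (r + 2)*(r^2 + 3*r) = r*(r + 2)*(r + 3)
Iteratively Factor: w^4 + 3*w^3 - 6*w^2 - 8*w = (w - 2)*(w^3 + 5*w^2 + 4*w) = (w - 2)*(w + 1)*(w^2 + 4*w) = w*(w - 2)*(w + 1)*(w + 4)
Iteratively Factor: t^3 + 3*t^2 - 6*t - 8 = (t + 1)*(t^2 + 2*t - 8) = (t - 2)*(t + 1)*(t + 4)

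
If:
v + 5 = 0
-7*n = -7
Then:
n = 1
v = -5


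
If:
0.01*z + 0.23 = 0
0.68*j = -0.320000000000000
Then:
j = -0.47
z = -23.00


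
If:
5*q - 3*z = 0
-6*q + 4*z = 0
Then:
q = 0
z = 0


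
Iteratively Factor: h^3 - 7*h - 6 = (h + 2)*(h^2 - 2*h - 3) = (h - 3)*(h + 2)*(h + 1)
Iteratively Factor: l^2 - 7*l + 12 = (l - 4)*(l - 3)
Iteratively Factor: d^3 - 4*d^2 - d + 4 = (d - 1)*(d^2 - 3*d - 4) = (d - 4)*(d - 1)*(d + 1)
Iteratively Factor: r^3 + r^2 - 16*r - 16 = (r + 4)*(r^2 - 3*r - 4) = (r + 1)*(r + 4)*(r - 4)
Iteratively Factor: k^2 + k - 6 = (k + 3)*(k - 2)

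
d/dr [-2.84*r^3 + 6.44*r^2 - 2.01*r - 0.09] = -8.52*r^2 + 12.88*r - 2.01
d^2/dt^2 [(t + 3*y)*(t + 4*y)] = 2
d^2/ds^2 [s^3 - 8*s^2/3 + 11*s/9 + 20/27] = 6*s - 16/3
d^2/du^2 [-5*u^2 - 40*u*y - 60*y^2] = -10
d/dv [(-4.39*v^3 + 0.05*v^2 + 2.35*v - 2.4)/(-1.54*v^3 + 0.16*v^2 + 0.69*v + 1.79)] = (-3.5527136788005e-15*v^5 - 0.6254*v^4 + 1.1798*v^3 - 35.0038*v^2 + 0.947*v + 5.8625)/(2.3716*v^6 - 0.4928*v^5 - 2.0996*v^4 - 5.2924*v^3 + 1.0489*v^2 + 2.4702*v + 3.2041)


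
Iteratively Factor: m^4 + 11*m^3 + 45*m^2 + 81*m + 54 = (m + 3)*(m^3 + 8*m^2 + 21*m + 18) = (m + 3)^2*(m^2 + 5*m + 6) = (m + 3)^3*(m + 2)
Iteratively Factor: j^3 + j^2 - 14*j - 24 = (j + 3)*(j^2 - 2*j - 8) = (j + 2)*(j + 3)*(j - 4)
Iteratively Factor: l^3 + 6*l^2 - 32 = (l + 4)*(l^2 + 2*l - 8) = (l - 2)*(l + 4)*(l + 4)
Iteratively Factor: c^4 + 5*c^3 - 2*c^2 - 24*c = (c + 3)*(c^3 + 2*c^2 - 8*c) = (c + 3)*(c + 4)*(c^2 - 2*c) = (c - 2)*(c + 3)*(c + 4)*(c)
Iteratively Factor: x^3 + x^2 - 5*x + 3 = (x + 3)*(x^2 - 2*x + 1) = (x - 1)*(x + 3)*(x - 1)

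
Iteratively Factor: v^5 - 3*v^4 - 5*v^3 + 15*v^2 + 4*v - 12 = (v - 2)*(v^4 - v^3 - 7*v^2 + v + 6) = (v - 2)*(v + 1)*(v^3 - 2*v^2 - 5*v + 6) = (v - 3)*(v - 2)*(v + 1)*(v^2 + v - 2) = (v - 3)*(v - 2)*(v - 1)*(v + 1)*(v + 2)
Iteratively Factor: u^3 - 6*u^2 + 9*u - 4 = (u - 1)*(u^2 - 5*u + 4) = (u - 4)*(u - 1)*(u - 1)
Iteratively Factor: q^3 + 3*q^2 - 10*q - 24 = (q + 2)*(q^2 + q - 12) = (q - 3)*(q + 2)*(q + 4)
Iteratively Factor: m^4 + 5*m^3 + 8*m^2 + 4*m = (m)*(m^3 + 5*m^2 + 8*m + 4) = m*(m + 1)*(m^2 + 4*m + 4) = m*(m + 1)*(m + 2)*(m + 2)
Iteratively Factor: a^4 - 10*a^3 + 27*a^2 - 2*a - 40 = (a - 2)*(a^3 - 8*a^2 + 11*a + 20) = (a - 4)*(a - 2)*(a^2 - 4*a - 5) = (a - 4)*(a - 2)*(a + 1)*(a - 5)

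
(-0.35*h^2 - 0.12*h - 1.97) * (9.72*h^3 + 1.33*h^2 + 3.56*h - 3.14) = -3.402*h^5 - 1.6319*h^4 - 20.554*h^3 - 1.9483*h^2 - 6.6364*h + 6.1858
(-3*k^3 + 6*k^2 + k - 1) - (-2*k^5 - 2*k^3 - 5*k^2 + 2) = 2*k^5 - k^3 + 11*k^2 + k - 3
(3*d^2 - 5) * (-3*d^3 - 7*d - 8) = -9*d^5 - 6*d^3 - 24*d^2 + 35*d + 40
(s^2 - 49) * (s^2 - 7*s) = s^4 - 7*s^3 - 49*s^2 + 343*s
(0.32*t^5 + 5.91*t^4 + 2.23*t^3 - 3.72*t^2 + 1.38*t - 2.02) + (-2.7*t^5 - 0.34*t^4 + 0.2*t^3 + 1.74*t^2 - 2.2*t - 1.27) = -2.38*t^5 + 5.57*t^4 + 2.43*t^3 - 1.98*t^2 - 0.82*t - 3.29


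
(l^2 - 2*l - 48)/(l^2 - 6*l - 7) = (-l^2 + 2*l + 48)/(-l^2 + 6*l + 7)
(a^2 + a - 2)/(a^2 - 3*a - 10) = (a - 1)/(a - 5)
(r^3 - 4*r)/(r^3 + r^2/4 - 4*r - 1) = 4*r/(4*r + 1)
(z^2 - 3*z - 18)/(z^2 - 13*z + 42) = (z + 3)/(z - 7)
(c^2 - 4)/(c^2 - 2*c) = (c + 2)/c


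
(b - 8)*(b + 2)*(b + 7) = b^3 + b^2 - 58*b - 112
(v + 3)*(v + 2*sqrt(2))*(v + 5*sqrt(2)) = v^3 + 3*v^2 + 7*sqrt(2)*v^2 + 20*v + 21*sqrt(2)*v + 60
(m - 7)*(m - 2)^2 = m^3 - 11*m^2 + 32*m - 28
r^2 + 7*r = r*(r + 7)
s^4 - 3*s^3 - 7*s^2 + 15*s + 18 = (s - 3)^2*(s + 1)*(s + 2)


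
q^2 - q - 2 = (q - 2)*(q + 1)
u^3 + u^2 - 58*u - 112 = (u - 8)*(u + 2)*(u + 7)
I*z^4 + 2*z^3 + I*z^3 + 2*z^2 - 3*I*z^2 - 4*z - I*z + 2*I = (z - 1)*(z + 2)*(z - I)*(I*z + 1)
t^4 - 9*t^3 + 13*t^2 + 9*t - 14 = (t - 7)*(t - 2)*(t - 1)*(t + 1)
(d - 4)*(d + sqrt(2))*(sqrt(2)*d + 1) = sqrt(2)*d^3 - 4*sqrt(2)*d^2 + 3*d^2 - 12*d + sqrt(2)*d - 4*sqrt(2)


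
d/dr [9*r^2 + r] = 18*r + 1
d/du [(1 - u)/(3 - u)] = -2/(u - 3)^2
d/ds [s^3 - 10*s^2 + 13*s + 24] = 3*s^2 - 20*s + 13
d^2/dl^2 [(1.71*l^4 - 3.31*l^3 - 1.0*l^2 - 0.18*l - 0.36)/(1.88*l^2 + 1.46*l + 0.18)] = (12.087648*l^6 + 28.161648*l^5 + 25.3422*l^4 - 0.46355999999998*l^3 - 10.158264*l^2 - 6.20676*l - 1.261296)/(6.644672*l^6 + 15.480672*l^5 + 13.9308*l^4 + 6.07652*l^3 + 1.3338*l^2 + 0.141912*l + 0.005832)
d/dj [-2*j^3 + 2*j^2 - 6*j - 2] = -6*j^2 + 4*j - 6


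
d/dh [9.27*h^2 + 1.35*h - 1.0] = 18.54*h + 1.35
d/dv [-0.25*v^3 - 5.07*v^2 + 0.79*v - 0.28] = -0.75*v^2 - 10.14*v + 0.79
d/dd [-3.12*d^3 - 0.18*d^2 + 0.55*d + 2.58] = -9.36*d^2 - 0.36*d + 0.55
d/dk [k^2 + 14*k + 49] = 2*k + 14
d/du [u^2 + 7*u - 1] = 2*u + 7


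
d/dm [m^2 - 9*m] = 2*m - 9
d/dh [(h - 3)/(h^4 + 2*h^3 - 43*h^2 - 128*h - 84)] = (h^4 + 2*h^3 - 43*h^2 - 128*h - 2*(h - 3)*(2*h^3 + 3*h^2 - 43*h - 64) - 84)/(-h^4 - 2*h^3 + 43*h^2 + 128*h + 84)^2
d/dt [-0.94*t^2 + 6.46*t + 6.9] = 6.46 - 1.88*t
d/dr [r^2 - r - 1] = 2*r - 1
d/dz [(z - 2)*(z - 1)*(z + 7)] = 3*z^2 + 8*z - 19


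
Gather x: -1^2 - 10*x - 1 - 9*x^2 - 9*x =-9*x^2 - 19*x - 2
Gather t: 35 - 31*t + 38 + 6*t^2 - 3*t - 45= 6*t^2 - 34*t + 28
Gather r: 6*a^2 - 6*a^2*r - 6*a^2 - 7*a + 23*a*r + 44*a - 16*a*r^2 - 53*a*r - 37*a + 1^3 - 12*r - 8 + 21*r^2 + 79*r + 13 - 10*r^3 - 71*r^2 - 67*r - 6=-10*r^3 + r^2*(-16*a - 50) + r*(-6*a^2 - 30*a)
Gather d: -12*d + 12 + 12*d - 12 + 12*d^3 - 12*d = 12*d^3 - 12*d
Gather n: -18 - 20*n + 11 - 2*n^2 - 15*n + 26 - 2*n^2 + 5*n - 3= -4*n^2 - 30*n + 16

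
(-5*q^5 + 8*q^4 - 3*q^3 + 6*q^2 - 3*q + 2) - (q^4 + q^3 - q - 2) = -5*q^5 + 7*q^4 - 4*q^3 + 6*q^2 - 2*q + 4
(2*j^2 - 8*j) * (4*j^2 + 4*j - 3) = 8*j^4 - 24*j^3 - 38*j^2 + 24*j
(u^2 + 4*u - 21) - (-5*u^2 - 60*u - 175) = 6*u^2 + 64*u + 154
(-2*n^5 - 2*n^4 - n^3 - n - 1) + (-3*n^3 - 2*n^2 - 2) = -2*n^5 - 2*n^4 - 4*n^3 - 2*n^2 - n - 3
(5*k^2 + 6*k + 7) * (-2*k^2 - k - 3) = -10*k^4 - 17*k^3 - 35*k^2 - 25*k - 21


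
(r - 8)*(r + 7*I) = r^2 - 8*r + 7*I*r - 56*I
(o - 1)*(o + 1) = o^2 - 1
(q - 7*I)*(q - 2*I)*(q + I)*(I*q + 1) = I*q^4 + 9*q^3 - 13*I*q^2 + 9*q - 14*I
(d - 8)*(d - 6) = d^2 - 14*d + 48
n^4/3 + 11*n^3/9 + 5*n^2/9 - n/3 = n*(n/3 + 1)*(n - 1/3)*(n + 1)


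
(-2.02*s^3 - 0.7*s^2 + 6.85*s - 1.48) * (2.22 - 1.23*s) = 2.4846*s^4 - 3.6234*s^3 - 9.9795*s^2 + 17.0274*s - 3.2856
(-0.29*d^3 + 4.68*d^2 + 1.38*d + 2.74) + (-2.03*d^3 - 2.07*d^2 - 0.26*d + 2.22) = -2.32*d^3 + 2.61*d^2 + 1.12*d + 4.96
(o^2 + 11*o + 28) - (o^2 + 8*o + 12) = 3*o + 16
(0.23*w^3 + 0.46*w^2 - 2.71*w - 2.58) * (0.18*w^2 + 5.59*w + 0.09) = 0.0414*w^5 + 1.3685*w^4 + 2.1043*w^3 - 15.5719*w^2 - 14.6661*w - 0.2322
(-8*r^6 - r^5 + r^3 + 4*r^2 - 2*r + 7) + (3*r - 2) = -8*r^6 - r^5 + r^3 + 4*r^2 + r + 5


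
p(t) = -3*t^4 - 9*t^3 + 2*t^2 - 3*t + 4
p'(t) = -12*t^3 - 27*t^2 + 4*t - 3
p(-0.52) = 7.15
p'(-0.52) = -10.69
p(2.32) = -191.49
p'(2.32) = -288.89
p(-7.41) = -5246.83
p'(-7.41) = 3367.27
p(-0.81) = 11.23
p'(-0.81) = -17.58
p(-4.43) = -316.43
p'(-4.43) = 492.67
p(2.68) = -317.68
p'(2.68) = -417.19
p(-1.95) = 40.81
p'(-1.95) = -24.49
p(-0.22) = 4.85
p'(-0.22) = -5.06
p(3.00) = -473.00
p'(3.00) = -558.00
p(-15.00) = -121001.00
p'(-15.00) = 34362.00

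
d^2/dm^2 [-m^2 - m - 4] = -2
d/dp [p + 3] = 1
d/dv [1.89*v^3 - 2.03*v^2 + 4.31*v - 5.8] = 5.67*v^2 - 4.06*v + 4.31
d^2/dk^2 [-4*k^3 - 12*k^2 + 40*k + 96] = -24*k - 24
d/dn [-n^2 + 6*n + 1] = 6 - 2*n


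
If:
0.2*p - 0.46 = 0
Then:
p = 2.30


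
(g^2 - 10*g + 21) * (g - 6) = g^3 - 16*g^2 + 81*g - 126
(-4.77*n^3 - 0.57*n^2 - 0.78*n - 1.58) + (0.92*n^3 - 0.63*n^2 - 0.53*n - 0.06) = -3.85*n^3 - 1.2*n^2 - 1.31*n - 1.64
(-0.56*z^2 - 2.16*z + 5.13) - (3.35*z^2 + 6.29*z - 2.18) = -3.91*z^2 - 8.45*z + 7.31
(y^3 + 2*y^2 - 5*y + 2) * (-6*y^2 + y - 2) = -6*y^5 - 11*y^4 + 30*y^3 - 21*y^2 + 12*y - 4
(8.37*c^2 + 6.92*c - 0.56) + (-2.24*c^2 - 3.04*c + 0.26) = 6.13*c^2 + 3.88*c - 0.3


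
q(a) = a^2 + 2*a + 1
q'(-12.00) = -22.00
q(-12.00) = 121.00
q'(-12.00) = -22.00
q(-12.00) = 121.00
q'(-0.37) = 1.26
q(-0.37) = 0.40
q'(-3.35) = -4.70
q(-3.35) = 5.52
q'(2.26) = 6.52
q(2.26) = 10.63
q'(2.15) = 6.30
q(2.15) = 9.92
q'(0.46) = 2.92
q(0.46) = 2.13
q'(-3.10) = -4.20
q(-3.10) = 4.41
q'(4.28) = 10.56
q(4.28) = 27.88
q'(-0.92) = 0.16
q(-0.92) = 0.01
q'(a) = 2*a + 2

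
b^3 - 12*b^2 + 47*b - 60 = (b - 5)*(b - 4)*(b - 3)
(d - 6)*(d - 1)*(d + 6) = d^3 - d^2 - 36*d + 36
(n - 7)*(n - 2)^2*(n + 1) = n^4 - 10*n^3 + 21*n^2 + 4*n - 28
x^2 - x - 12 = (x - 4)*(x + 3)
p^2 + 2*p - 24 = (p - 4)*(p + 6)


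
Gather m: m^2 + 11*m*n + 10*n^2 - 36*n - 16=m^2 + 11*m*n + 10*n^2 - 36*n - 16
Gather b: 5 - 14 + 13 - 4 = 0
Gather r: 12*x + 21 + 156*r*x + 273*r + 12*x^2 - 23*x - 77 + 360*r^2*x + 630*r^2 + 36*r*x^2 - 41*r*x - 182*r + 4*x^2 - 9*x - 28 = r^2*(360*x + 630) + r*(36*x^2 + 115*x + 91) + 16*x^2 - 20*x - 84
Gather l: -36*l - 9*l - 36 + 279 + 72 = 315 - 45*l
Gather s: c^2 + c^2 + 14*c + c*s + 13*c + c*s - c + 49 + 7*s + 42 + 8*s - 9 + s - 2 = 2*c^2 + 26*c + s*(2*c + 16) + 80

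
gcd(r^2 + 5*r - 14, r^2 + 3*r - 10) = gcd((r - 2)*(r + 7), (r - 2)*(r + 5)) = r - 2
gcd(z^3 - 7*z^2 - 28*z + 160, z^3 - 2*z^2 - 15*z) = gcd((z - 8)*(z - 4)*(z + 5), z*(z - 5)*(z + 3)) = 1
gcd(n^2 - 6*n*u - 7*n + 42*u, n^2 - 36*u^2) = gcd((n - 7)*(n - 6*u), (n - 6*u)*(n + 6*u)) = -n + 6*u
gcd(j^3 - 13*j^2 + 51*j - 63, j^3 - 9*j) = j - 3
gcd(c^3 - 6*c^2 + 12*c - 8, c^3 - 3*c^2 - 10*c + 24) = c - 2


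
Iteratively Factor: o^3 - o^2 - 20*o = (o + 4)*(o^2 - 5*o) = (o - 5)*(o + 4)*(o)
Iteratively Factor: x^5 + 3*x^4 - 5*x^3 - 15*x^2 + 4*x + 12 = (x + 3)*(x^4 - 5*x^2 + 4) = (x + 1)*(x + 3)*(x^3 - x^2 - 4*x + 4) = (x - 1)*(x + 1)*(x + 3)*(x^2 - 4) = (x - 2)*(x - 1)*(x + 1)*(x + 3)*(x + 2)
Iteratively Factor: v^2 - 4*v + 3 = (v - 3)*(v - 1)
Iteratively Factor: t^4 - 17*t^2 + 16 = (t + 4)*(t^3 - 4*t^2 - t + 4) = (t + 1)*(t + 4)*(t^2 - 5*t + 4) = (t - 4)*(t + 1)*(t + 4)*(t - 1)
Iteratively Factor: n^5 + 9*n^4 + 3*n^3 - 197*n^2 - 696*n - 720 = (n + 4)*(n^4 + 5*n^3 - 17*n^2 - 129*n - 180) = (n + 4)^2*(n^3 + n^2 - 21*n - 45) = (n - 5)*(n + 4)^2*(n^2 + 6*n + 9) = (n - 5)*(n + 3)*(n + 4)^2*(n + 3)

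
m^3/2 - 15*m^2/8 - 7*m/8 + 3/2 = (m/2 + 1/2)*(m - 4)*(m - 3/4)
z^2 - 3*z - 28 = (z - 7)*(z + 4)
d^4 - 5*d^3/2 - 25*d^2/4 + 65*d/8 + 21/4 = (d - 7/2)*(d - 3/2)*(d + 1/2)*(d + 2)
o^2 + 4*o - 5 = (o - 1)*(o + 5)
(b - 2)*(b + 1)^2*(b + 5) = b^4 + 5*b^3 - 3*b^2 - 17*b - 10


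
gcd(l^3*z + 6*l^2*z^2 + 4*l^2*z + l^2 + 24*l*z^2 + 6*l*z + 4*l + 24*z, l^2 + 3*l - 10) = 1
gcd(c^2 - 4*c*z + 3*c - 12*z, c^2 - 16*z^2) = -c + 4*z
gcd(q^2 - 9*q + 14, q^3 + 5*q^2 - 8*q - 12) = q - 2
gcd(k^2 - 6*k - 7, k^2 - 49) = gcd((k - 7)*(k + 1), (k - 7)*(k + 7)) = k - 7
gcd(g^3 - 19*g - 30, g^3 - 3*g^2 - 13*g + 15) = g^2 - 2*g - 15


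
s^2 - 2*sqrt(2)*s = s*(s - 2*sqrt(2))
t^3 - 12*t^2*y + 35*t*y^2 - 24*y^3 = (t - 8*y)*(t - 3*y)*(t - y)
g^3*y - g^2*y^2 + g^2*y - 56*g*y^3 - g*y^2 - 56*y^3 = (g - 8*y)*(g + 7*y)*(g*y + y)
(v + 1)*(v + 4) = v^2 + 5*v + 4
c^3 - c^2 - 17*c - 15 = (c - 5)*(c + 1)*(c + 3)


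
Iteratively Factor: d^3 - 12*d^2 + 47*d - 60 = (d - 5)*(d^2 - 7*d + 12) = (d - 5)*(d - 3)*(d - 4)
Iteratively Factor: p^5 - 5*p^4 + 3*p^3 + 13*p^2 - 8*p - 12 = (p - 3)*(p^4 - 2*p^3 - 3*p^2 + 4*p + 4) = (p - 3)*(p + 1)*(p^3 - 3*p^2 + 4) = (p - 3)*(p + 1)^2*(p^2 - 4*p + 4) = (p - 3)*(p - 2)*(p + 1)^2*(p - 2)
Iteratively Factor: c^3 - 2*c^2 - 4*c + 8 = (c - 2)*(c^2 - 4) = (c - 2)*(c + 2)*(c - 2)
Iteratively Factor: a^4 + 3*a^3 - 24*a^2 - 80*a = (a)*(a^3 + 3*a^2 - 24*a - 80) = a*(a - 5)*(a^2 + 8*a + 16) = a*(a - 5)*(a + 4)*(a + 4)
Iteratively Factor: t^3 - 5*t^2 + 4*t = (t)*(t^2 - 5*t + 4) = t*(t - 4)*(t - 1)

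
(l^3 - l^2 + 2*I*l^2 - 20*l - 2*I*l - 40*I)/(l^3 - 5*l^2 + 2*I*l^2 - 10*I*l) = (l + 4)/l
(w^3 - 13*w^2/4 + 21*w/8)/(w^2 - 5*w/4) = (8*w^2 - 26*w + 21)/(2*(4*w - 5))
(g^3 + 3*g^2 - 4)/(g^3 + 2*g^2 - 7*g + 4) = (g^2 + 4*g + 4)/(g^2 + 3*g - 4)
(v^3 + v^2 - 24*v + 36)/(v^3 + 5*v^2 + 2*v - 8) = (v^3 + v^2 - 24*v + 36)/(v^3 + 5*v^2 + 2*v - 8)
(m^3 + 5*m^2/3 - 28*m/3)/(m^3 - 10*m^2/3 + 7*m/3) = (m + 4)/(m - 1)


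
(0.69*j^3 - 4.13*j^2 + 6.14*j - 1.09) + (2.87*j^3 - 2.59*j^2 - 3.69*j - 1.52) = 3.56*j^3 - 6.72*j^2 + 2.45*j - 2.61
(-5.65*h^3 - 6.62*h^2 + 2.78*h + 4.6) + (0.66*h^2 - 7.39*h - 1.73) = -5.65*h^3 - 5.96*h^2 - 4.61*h + 2.87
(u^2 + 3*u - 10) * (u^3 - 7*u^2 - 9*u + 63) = u^5 - 4*u^4 - 40*u^3 + 106*u^2 + 279*u - 630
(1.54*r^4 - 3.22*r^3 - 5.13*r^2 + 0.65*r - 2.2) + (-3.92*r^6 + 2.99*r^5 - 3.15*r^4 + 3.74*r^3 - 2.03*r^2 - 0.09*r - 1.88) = -3.92*r^6 + 2.99*r^5 - 1.61*r^4 + 0.52*r^3 - 7.16*r^2 + 0.56*r - 4.08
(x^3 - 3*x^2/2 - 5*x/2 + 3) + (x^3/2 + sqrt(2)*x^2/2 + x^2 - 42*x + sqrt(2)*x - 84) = 3*x^3/2 - x^2/2 + sqrt(2)*x^2/2 - 89*x/2 + sqrt(2)*x - 81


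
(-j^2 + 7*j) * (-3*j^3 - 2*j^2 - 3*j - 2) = 3*j^5 - 19*j^4 - 11*j^3 - 19*j^2 - 14*j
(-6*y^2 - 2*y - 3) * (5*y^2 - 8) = -30*y^4 - 10*y^3 + 33*y^2 + 16*y + 24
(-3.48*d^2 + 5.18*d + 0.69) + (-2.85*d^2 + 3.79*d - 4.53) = -6.33*d^2 + 8.97*d - 3.84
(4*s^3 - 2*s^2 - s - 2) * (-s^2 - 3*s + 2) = -4*s^5 - 10*s^4 + 15*s^3 + s^2 + 4*s - 4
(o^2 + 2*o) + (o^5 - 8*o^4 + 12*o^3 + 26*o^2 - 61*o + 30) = o^5 - 8*o^4 + 12*o^3 + 27*o^2 - 59*o + 30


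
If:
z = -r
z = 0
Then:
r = 0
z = 0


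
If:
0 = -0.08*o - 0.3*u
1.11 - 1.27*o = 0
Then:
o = 0.87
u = -0.23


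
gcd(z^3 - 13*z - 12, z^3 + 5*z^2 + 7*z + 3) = z^2 + 4*z + 3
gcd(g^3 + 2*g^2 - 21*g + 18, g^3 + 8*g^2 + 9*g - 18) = g^2 + 5*g - 6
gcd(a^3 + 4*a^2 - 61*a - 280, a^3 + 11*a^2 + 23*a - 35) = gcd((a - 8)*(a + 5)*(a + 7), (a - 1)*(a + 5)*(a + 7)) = a^2 + 12*a + 35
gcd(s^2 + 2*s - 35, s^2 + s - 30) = s - 5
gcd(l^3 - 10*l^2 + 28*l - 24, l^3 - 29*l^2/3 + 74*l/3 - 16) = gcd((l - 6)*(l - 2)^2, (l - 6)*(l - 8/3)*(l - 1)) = l - 6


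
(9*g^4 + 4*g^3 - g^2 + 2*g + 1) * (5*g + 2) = 45*g^5 + 38*g^4 + 3*g^3 + 8*g^2 + 9*g + 2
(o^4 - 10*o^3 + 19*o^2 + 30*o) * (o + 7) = o^5 - 3*o^4 - 51*o^3 + 163*o^2 + 210*o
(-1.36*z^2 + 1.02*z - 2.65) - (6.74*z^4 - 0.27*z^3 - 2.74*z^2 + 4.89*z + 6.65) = -6.74*z^4 + 0.27*z^3 + 1.38*z^2 - 3.87*z - 9.3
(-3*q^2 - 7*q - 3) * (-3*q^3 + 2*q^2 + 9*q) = 9*q^5 + 15*q^4 - 32*q^3 - 69*q^2 - 27*q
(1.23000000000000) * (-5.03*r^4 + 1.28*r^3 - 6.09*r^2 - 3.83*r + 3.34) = -6.1869*r^4 + 1.5744*r^3 - 7.4907*r^2 - 4.7109*r + 4.1082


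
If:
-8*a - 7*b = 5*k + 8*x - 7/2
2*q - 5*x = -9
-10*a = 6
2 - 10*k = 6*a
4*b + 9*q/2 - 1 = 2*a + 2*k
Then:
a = -3/5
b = -21497/9350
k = 14/25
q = 2102/935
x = 12619/4675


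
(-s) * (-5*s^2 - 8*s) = 5*s^3 + 8*s^2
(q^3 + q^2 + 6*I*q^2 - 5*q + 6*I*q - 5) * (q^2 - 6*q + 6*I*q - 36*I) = q^5 - 5*q^4 + 12*I*q^4 - 47*q^3 - 60*I*q^3 + 205*q^2 - 102*I*q^2 + 246*q + 150*I*q + 180*I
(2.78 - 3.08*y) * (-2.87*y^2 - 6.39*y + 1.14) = 8.8396*y^3 + 11.7026*y^2 - 21.2754*y + 3.1692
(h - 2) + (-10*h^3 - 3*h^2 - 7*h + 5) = -10*h^3 - 3*h^2 - 6*h + 3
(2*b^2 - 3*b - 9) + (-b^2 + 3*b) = b^2 - 9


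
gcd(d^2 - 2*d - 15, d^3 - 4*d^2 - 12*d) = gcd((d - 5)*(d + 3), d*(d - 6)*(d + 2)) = 1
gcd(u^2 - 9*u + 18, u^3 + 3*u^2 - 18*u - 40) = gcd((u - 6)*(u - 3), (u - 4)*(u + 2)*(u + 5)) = 1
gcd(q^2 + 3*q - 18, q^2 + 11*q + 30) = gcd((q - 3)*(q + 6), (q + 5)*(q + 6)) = q + 6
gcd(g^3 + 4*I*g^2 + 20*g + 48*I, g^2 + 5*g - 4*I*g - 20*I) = g - 4*I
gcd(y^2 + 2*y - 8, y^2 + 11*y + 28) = y + 4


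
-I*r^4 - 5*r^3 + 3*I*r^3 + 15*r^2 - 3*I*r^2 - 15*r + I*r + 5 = (r - 1)^2*(r - 5*I)*(-I*r + I)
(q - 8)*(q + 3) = q^2 - 5*q - 24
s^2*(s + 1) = s^3 + s^2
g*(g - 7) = g^2 - 7*g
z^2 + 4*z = z*(z + 4)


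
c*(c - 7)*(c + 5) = c^3 - 2*c^2 - 35*c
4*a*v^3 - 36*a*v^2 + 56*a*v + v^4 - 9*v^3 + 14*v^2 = v*(4*a + v)*(v - 7)*(v - 2)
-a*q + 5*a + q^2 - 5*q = (-a + q)*(q - 5)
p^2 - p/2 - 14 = (p - 4)*(p + 7/2)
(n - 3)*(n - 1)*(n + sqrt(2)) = n^3 - 4*n^2 + sqrt(2)*n^2 - 4*sqrt(2)*n + 3*n + 3*sqrt(2)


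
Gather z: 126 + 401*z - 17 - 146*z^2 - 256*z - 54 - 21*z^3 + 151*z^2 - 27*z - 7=-21*z^3 + 5*z^2 + 118*z + 48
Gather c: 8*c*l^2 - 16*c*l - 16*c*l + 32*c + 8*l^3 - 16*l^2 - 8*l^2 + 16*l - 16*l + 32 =c*(8*l^2 - 32*l + 32) + 8*l^3 - 24*l^2 + 32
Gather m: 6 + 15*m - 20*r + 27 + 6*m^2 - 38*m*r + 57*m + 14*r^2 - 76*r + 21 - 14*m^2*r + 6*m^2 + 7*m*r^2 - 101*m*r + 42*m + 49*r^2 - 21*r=m^2*(12 - 14*r) + m*(7*r^2 - 139*r + 114) + 63*r^2 - 117*r + 54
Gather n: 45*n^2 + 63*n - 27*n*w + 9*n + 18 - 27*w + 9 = 45*n^2 + n*(72 - 27*w) - 27*w + 27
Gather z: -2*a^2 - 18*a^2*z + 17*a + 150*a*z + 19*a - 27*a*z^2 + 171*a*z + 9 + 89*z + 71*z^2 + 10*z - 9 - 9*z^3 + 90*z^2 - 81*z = -2*a^2 + 36*a - 9*z^3 + z^2*(161 - 27*a) + z*(-18*a^2 + 321*a + 18)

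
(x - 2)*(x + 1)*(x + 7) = x^3 + 6*x^2 - 9*x - 14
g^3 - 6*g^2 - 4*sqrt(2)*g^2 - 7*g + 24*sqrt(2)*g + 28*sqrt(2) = (g - 7)*(g + 1)*(g - 4*sqrt(2))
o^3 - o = o*(o - 1)*(o + 1)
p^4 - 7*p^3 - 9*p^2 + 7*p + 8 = (p - 8)*(p - 1)*(p + 1)^2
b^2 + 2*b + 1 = (b + 1)^2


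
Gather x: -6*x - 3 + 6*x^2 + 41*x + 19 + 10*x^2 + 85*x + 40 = 16*x^2 + 120*x + 56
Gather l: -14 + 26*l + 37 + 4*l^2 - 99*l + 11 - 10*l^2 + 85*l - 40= -6*l^2 + 12*l - 6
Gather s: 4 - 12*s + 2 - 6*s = 6 - 18*s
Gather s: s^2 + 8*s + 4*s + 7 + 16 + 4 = s^2 + 12*s + 27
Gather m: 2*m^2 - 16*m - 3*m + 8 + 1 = 2*m^2 - 19*m + 9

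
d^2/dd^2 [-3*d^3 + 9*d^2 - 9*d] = 18 - 18*d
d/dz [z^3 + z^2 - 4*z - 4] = 3*z^2 + 2*z - 4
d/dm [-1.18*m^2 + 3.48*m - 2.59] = 3.48 - 2.36*m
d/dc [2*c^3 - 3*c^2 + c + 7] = 6*c^2 - 6*c + 1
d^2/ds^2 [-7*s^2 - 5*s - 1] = -14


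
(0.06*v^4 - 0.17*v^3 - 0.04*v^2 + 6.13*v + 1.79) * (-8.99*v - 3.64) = -0.5394*v^5 + 1.3099*v^4 + 0.9784*v^3 - 54.9631*v^2 - 38.4053*v - 6.5156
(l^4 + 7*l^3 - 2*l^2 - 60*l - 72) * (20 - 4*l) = -4*l^5 - 8*l^4 + 148*l^3 + 200*l^2 - 912*l - 1440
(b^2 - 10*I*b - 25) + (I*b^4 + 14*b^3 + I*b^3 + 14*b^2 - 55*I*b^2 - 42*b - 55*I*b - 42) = I*b^4 + 14*b^3 + I*b^3 + 15*b^2 - 55*I*b^2 - 42*b - 65*I*b - 67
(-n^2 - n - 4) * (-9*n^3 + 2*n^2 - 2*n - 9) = 9*n^5 + 7*n^4 + 36*n^3 + 3*n^2 + 17*n + 36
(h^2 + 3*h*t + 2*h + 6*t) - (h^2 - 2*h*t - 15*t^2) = 5*h*t + 2*h + 15*t^2 + 6*t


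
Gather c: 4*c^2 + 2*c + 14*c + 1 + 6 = 4*c^2 + 16*c + 7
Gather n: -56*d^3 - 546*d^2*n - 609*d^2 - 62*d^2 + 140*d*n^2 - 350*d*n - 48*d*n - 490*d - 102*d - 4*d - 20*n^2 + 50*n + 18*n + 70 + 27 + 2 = -56*d^3 - 671*d^2 - 596*d + n^2*(140*d - 20) + n*(-546*d^2 - 398*d + 68) + 99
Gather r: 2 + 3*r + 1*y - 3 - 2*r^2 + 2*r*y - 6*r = -2*r^2 + r*(2*y - 3) + y - 1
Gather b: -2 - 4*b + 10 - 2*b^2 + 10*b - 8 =-2*b^2 + 6*b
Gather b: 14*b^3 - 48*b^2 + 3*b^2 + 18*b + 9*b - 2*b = 14*b^3 - 45*b^2 + 25*b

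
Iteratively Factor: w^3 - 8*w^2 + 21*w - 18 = (w - 2)*(w^2 - 6*w + 9) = (w - 3)*(w - 2)*(w - 3)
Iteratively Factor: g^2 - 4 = (g + 2)*(g - 2)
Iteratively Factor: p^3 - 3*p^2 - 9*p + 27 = (p + 3)*(p^2 - 6*p + 9) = (p - 3)*(p + 3)*(p - 3)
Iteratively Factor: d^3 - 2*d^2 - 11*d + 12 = (d + 3)*(d^2 - 5*d + 4) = (d - 1)*(d + 3)*(d - 4)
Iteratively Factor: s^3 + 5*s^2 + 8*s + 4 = (s + 2)*(s^2 + 3*s + 2) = (s + 1)*(s + 2)*(s + 2)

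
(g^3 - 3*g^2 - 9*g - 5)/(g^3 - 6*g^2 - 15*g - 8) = (g - 5)/(g - 8)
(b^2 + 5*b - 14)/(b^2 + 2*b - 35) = (b - 2)/(b - 5)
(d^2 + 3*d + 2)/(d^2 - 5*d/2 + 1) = 2*(d^2 + 3*d + 2)/(2*d^2 - 5*d + 2)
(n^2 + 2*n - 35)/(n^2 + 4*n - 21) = (n - 5)/(n - 3)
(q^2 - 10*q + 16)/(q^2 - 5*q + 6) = (q - 8)/(q - 3)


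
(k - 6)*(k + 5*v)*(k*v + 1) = k^3*v + 5*k^2*v^2 - 6*k^2*v + k^2 - 30*k*v^2 + 5*k*v - 6*k - 30*v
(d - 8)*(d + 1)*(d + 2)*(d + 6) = d^4 + d^3 - 52*d^2 - 148*d - 96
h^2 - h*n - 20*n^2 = (h - 5*n)*(h + 4*n)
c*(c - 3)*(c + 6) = c^3 + 3*c^2 - 18*c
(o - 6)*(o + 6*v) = o^2 + 6*o*v - 6*o - 36*v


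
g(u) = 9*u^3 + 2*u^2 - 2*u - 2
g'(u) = 27*u^2 + 4*u - 2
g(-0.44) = -1.50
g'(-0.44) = 1.47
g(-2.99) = -218.72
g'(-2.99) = 227.42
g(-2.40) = -110.10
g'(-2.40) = 143.92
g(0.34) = -2.10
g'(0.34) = 2.48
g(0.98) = 6.43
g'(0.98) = 27.85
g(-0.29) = -1.47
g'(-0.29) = -0.89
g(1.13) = 11.28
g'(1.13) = 37.00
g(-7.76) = -4071.64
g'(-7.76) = 1592.84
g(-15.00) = -29897.00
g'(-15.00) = 6013.00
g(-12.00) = -15242.00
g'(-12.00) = 3838.00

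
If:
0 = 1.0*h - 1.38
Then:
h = 1.38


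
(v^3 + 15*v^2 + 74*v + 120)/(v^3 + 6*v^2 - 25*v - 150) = (v + 4)/(v - 5)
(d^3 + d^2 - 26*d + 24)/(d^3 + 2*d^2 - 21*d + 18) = (d - 4)/(d - 3)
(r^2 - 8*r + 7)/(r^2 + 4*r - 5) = (r - 7)/(r + 5)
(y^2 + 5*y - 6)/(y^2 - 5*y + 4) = (y + 6)/(y - 4)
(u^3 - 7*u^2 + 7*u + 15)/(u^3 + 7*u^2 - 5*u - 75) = (u^2 - 4*u - 5)/(u^2 + 10*u + 25)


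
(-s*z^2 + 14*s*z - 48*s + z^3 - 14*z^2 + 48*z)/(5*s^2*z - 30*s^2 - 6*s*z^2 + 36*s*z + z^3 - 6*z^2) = (z - 8)/(-5*s + z)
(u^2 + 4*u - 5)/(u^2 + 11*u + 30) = (u - 1)/(u + 6)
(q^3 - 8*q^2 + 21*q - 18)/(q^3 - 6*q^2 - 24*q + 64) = (q^2 - 6*q + 9)/(q^2 - 4*q - 32)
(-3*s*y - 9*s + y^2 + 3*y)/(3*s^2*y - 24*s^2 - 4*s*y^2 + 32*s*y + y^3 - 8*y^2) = (y + 3)/(-s*y + 8*s + y^2 - 8*y)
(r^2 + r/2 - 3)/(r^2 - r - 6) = (r - 3/2)/(r - 3)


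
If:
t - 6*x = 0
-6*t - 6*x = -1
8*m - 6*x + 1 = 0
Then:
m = -3/28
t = 1/7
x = 1/42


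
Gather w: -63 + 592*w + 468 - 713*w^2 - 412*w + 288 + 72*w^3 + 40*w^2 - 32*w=72*w^3 - 673*w^2 + 148*w + 693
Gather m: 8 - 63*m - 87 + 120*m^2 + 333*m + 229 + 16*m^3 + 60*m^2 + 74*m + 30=16*m^3 + 180*m^2 + 344*m + 180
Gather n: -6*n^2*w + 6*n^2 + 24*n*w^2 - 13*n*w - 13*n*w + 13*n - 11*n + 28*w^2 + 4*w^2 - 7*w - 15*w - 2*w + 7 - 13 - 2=n^2*(6 - 6*w) + n*(24*w^2 - 26*w + 2) + 32*w^2 - 24*w - 8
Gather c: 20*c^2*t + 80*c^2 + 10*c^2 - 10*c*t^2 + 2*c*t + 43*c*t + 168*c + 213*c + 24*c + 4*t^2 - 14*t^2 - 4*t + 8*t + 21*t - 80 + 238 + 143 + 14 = c^2*(20*t + 90) + c*(-10*t^2 + 45*t + 405) - 10*t^2 + 25*t + 315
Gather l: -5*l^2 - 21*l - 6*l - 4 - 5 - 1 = -5*l^2 - 27*l - 10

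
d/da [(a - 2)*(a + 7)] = 2*a + 5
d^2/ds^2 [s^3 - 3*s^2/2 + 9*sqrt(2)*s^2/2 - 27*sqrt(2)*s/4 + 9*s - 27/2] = 6*s - 3 + 9*sqrt(2)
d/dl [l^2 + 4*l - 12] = 2*l + 4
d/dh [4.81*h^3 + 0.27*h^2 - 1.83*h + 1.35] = 14.43*h^2 + 0.54*h - 1.83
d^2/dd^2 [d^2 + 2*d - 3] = 2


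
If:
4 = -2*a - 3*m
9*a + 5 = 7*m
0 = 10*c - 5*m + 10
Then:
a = -43/41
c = -54/41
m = -26/41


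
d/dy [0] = 0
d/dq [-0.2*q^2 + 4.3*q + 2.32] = 4.3 - 0.4*q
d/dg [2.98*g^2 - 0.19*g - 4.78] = 5.96*g - 0.19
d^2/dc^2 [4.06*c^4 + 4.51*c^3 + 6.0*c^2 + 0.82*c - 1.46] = 48.72*c^2 + 27.06*c + 12.0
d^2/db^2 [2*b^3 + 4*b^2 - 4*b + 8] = 12*b + 8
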